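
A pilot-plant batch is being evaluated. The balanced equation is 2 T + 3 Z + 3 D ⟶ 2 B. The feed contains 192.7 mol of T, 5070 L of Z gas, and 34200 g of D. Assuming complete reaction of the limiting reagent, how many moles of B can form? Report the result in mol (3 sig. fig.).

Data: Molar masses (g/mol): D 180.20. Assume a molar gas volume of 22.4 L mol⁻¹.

127 mol

n(T) = 192.7 mol
n(Z) = 5070 / 22.4 = 226.3 mol
n(D) = 34200 / 180.20 = 189.8 mol
n/ν → T: 96.35, Z: 75.43, D: 63.27; D is limiting.
n(B) = (2/3) × 189.8 = 126.5 mol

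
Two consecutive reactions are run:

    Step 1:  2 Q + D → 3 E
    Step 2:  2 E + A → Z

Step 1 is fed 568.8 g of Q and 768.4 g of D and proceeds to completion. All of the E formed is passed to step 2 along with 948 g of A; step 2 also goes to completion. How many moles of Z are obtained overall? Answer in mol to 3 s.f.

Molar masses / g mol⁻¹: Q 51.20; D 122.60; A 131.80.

Step 1:
n(Q) = 568.8 / 51.20 = 11.11 mol
n(D) = 768.4 / 122.60 = 6.268 mol
n/ν for Q = 11.11/2 = 5.555
n/ν for D = 6.268/1 = 6.268
Smallest n/ν is Q → limiting reagent.
n(E) produced = (3/2) × 11.11 = 16.67 mol
Step 2:
n(E) available = 16.67 mol
n(A) = 948.0 / 131.80 = 7.193 mol
n/ν for E = 16.67/2 = 8.335
n/ν for A = 7.193/1 = 7.193
Smallest n/ν is A → limiting reagent.
n(Z) = (1/1) × 7.193 = 7.193 mol

7.19 mol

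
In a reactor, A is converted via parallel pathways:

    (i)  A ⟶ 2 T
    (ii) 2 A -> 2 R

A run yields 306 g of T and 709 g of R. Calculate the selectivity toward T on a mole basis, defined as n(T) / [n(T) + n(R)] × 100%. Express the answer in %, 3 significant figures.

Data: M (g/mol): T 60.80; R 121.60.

n(T) = 306 / 60.80 = 5.033 mol
n(R) = 709 / 121.60 = 5.831 mol
selectivity = 5.033/(5.033+5.831) × 100 = 46.33 %

46.3 %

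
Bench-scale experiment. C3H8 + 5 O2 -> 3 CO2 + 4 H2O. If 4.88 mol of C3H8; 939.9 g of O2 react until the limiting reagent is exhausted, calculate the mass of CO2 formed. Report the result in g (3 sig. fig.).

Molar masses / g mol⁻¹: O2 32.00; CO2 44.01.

644 g

n(C3H8) = 4.880 mol
n(O2) = 939.9 / 32.00 = 29.37 mol
n/ν for C3H8 = 4.880/1 = 4.880
n/ν for O2 = 29.37/5 = 5.874
Smallest n/ν is C3H8 → limiting reagent.
n(CO2) = (3/1) × 4.880 = 14.64 mol
mass = 14.64 × 44.01 = 644.3 g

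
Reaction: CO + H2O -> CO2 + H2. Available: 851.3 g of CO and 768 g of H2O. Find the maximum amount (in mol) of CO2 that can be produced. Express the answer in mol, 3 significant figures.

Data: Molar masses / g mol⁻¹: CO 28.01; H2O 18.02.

n(CO) = 851.3 / 28.01 = 30.39 mol
n(H2O) = 768.0 / 18.02 = 42.62 mol
n/ν → CO: 30.39, H2O: 42.62; CO is limiting.
n(CO2) = (1/1) × 30.39 = 30.39 mol

30.4 mol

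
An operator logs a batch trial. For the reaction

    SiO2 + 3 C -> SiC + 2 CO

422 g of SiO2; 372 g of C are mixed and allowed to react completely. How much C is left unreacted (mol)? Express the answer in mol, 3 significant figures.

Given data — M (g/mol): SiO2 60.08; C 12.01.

9.90 mol

n(SiO2) = 422.0 / 60.08 = 7.024 mol
n(C) = 372.0 / 12.01 = 30.97 mol
n/ν for SiO2 = 7.024/1 = 7.024
n/ν for C = 30.97/3 = 10.32
Smallest n/ν is SiO2 → limiting reagent.
C consumed = (3/1) × 7.024 = 21.07 mol
C remaining = 30.97 − 21.07 = 9.900 mol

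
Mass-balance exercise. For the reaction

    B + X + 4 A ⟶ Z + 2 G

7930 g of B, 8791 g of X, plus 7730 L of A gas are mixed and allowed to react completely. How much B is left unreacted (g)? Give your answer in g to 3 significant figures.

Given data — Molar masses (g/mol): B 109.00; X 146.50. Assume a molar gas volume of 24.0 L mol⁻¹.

n(B) = 7930 / 109.00 = 72.75 mol
n(X) = 8791 / 146.50 = 60.01 mol
n(A) = 7730 / 24.0 = 322.1 mol
n/ν → B: 72.75, X: 60.01, A: 80.53; X is limiting.
B consumed = (1/1) × 60.01 = 60.01 mol
B remaining = 72.75 − 60.01 = 12.74 mol
mass = 12.74 × 109.00 = 1389 g

1390 g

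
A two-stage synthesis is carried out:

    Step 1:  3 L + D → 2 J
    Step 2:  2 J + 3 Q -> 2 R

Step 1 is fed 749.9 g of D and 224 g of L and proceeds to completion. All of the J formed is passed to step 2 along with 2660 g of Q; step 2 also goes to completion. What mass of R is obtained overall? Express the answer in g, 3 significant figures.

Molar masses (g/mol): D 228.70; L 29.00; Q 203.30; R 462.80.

2380 g

Step 1:
n(D) = 749.9 / 228.70 = 3.279 mol
n(L) = 224.0 / 29.00 = 7.724 mol
n/ν for D = 3.279/1 = 3.279
n/ν for L = 7.724/3 = 2.575
Smallest n/ν is L → limiting reagent.
n(J) produced = (2/3) × 7.724 = 5.149 mol
Step 2:
n(J) available = 5.149 mol
n(Q) = 2660 / 203.30 = 13.08 mol
n/ν for J = 5.149/2 = 2.575
n/ν for Q = 13.08/3 = 4.360
Smallest n/ν is J → limiting reagent.
n(R) = (2/2) × 5.149 = 5.149 mol
mass = 5.149 × 462.80 = 2383 g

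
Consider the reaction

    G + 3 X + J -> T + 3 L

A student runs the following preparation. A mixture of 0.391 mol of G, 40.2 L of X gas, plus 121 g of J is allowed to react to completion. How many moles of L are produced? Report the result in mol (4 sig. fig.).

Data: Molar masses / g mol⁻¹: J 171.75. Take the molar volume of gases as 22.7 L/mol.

1.173 mol

n(G) = 0.3910 mol
n(X) = 40.20 / 22.7 = 1.771 mol
n(J) = 121.0 / 171.75 = 0.7045 mol
n/ν → G: 0.3910, X: 0.5903, J: 0.7045; G is limiting.
n(L) = (3/1) × 0.3910 = 1.173 mol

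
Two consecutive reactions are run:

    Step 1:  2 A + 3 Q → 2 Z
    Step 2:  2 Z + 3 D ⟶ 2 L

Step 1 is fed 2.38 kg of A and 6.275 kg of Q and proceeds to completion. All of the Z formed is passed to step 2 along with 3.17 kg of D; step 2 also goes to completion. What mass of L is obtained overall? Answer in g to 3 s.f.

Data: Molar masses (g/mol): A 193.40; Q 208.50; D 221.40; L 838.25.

8000 g

Step 1:
n(A) = 2.380×1000 / 193.40 = 12.31 mol
n(Q) = 6.275×1000 / 208.50 = 30.10 mol
n/ν for A = 12.31/2 = 6.155
n/ν for Q = 30.10/3 = 10.03
Smallest n/ν is A → limiting reagent.
n(Z) produced = (2/2) × 12.31 = 12.31 mol
Step 2:
n(Z) available = 12.31 mol
n(D) = 3.170×1000 / 221.40 = 14.32 mol
n/ν for Z = 12.31/2 = 6.155
n/ν for D = 14.32/3 = 4.773
Smallest n/ν is D → limiting reagent.
n(L) = (2/3) × 14.32 = 9.547 mol
mass = 9.547 × 838.25 = 8003 g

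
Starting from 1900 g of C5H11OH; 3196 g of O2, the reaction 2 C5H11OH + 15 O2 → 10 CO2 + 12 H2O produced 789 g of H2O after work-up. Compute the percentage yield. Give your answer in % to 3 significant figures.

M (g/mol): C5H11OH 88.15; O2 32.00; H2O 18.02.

n(C5H11OH) = 1900 / 88.15 = 21.55 mol
n(O2) = 3196 / 32.00 = 99.88 mol
n/ν → C5H11OH: 10.78, O2: 6.659; O2 is limiting.
theoretical n(H2O) = (12/15) × 99.88 = 79.90 mol → 1440 g
% yield = 789 / 1440 × 100 = 54.79 %

54.8 %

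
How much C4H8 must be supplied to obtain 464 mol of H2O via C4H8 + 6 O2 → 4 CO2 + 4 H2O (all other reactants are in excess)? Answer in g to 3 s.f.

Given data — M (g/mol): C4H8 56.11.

n(H2O) = 464.0 mol
n(C4H8) = (1/4) × 464.0 = 116.0 mol
mass = 116.0 × 56.11 = 6509 g

6510 g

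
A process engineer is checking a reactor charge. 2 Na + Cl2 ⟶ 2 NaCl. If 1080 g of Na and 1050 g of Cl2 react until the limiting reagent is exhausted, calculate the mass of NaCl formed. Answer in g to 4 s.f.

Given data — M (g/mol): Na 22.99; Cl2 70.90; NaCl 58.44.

1731 g

n(Na) = 1080 / 22.99 = 46.98 mol
n(Cl2) = 1050 / 70.90 = 14.81 mol
n/ν → Na: 23.49, Cl2: 14.81; Cl2 is limiting.
n(NaCl) = (2/1) × 14.81 = 29.62 mol
mass = 29.62 × 58.44 = 1731 g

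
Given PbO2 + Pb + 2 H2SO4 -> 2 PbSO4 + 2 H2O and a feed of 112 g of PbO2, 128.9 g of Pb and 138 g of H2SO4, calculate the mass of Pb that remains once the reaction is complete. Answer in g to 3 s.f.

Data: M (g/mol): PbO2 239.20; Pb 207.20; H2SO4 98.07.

31.9 g

n(PbO2) = 112.0 / 239.20 = 0.4682 mol
n(Pb) = 128.9 / 207.20 = 0.6221 mol
n(H2SO4) = 138.0 / 98.07 = 1.407 mol
n/ν for PbO2 = 0.4682/1 = 0.4682
n/ν for Pb = 0.6221/1 = 0.6221
n/ν for H2SO4 = 1.407/2 = 0.7035
Smallest n/ν is PbO2 → limiting reagent.
Pb consumed = (1/1) × 0.4682 = 0.4682 mol
Pb remaining = 0.6221 − 0.4682 = 0.1539 mol
mass = 0.1539 × 207.20 = 31.89 g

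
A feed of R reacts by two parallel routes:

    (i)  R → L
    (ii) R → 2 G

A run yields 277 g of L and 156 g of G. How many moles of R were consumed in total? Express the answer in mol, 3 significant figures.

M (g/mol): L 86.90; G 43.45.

4.98 mol

n(L) = 277 / 86.90 = 3.188 mol
n(G) = 156 / 43.45 = 3.590 mol
n(R) via (i) = (1/1)×3.188 = 3.188 mol
n(R) via (ii) = (1/2)×3.590 = 1.795 mol
total n(R) = 3.188 + 1.795 = 4.983 mol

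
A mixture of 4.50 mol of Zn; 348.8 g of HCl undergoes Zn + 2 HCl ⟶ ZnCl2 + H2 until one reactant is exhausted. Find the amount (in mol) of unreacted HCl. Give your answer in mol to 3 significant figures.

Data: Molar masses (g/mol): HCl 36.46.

n(Zn) = 4.500 mol
n(HCl) = 348.8 / 36.46 = 9.567 mol
n/ν → Zn: 4.500, HCl: 4.784; Zn is limiting.
HCl consumed = (2/1) × 4.500 = 9.000 mol
HCl remaining = 9.567 − 9.000 = 0.5670 mol

0.567 mol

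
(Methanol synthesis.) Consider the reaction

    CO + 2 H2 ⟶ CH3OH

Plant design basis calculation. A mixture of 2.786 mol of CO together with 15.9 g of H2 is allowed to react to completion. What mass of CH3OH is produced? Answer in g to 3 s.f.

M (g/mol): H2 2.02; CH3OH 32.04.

n(CO) = 2.786 mol
n(H2) = 15.90 / 2.02 = 7.871 mol
n/ν for CO = 2.786/1 = 2.786
n/ν for H2 = 7.871/2 = 3.936
Smallest n/ν is CO → limiting reagent.
n(CH3OH) = (1/1) × 2.786 = 2.786 mol
mass = 2.786 × 32.04 = 89.26 g

89.3 g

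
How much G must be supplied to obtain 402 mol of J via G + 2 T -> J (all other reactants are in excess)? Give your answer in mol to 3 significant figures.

n(J) = 402.0 mol
n(G) = (1/1) × 402.0 = 402.0 mol

402 mol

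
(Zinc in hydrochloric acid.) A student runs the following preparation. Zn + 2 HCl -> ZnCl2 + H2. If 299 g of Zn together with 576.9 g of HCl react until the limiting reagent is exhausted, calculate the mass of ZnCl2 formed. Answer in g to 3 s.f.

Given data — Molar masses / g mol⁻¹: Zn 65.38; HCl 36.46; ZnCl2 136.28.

n(Zn) = 299.0 / 65.38 = 4.573 mol
n(HCl) = 576.9 / 36.46 = 15.82 mol
n/ν for Zn = 4.573/1 = 4.573
n/ν for HCl = 15.82/2 = 7.910
Smallest n/ν is Zn → limiting reagent.
n(ZnCl2) = (1/1) × 4.573 = 4.573 mol
mass = 4.573 × 136.28 = 623.2 g

623 g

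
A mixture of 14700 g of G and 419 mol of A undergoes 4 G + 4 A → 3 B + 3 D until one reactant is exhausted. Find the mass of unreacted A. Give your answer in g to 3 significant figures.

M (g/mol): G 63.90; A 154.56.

29200 g

n(G) = 14700 / 63.90 = 230.0 mol
n(A) = 419.0 mol
n/ν for G = 230.0/4 = 57.50
n/ν for A = 419.0/4 = 104.8
Smallest n/ν is G → limiting reagent.
A consumed = (4/4) × 230.0 = 230.0 mol
A remaining = 419.0 − 230.0 = 189.0 mol
mass = 189.0 × 154.56 = 29210 g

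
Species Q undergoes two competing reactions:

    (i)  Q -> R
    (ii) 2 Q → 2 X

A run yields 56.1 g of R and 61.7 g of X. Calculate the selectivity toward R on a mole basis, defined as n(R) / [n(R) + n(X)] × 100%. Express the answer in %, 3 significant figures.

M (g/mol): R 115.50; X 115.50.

47.6 %

n(R) = 56.1 / 115.50 = 0.4857 mol
n(X) = 61.7 / 115.50 = 0.5342 mol
selectivity = 0.4857/(0.4857+0.5342) × 100 = 47.62 %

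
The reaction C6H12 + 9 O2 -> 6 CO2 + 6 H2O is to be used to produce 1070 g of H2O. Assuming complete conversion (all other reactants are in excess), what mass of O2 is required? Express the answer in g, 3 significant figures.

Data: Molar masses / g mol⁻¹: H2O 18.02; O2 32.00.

2850 g

n(H2O) = 1070 / 18.02 = 59.38 mol
n(O2) = (9/6) × 59.38 = 89.07 mol
mass = 89.07 × 32.00 = 2850 g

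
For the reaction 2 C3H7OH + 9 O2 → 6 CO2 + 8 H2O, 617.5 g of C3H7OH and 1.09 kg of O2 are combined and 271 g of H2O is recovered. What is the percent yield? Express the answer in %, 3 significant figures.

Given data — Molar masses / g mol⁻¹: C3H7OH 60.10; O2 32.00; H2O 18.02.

n(C3H7OH) = 617.5 / 60.10 = 10.27 mol
n(O2) = 1.090×1000 / 32.00 = 34.06 mol
n/ν for C3H7OH = 10.27/2 = 5.135
n/ν for O2 = 34.06/9 = 3.784
Smallest n/ν is O2 → limiting reagent.
theoretical n(H2O) = (8/9) × 34.06 = 30.28 mol → 545.6 g
% yield = 271 / 545.6 × 100 = 49.67 %

49.7 %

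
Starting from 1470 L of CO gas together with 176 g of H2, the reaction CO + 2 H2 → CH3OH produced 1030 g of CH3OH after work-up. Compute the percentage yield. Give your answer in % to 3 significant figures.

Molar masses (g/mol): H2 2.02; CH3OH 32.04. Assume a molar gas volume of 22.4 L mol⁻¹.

n(CO) = 1470 / 22.4 = 65.63 mol
n(H2) = 176.0 / 2.02 = 87.13 mol
n/ν for CO = 65.63/1 = 65.63
n/ν for H2 = 87.13/2 = 43.57
Smallest n/ν is H2 → limiting reagent.
theoretical n(CH3OH) = (1/2) × 87.13 = 43.57 mol → 1396 g
% yield = 1030 / 1396 × 100 = 73.78 %

73.8 %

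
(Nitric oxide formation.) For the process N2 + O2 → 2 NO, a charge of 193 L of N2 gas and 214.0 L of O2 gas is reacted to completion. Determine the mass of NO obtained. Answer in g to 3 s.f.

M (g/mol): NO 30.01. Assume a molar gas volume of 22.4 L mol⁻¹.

517 g

n(N2) = 193.0 / 22.4 = 8.616 mol
n(O2) = 214.0 / 22.4 = 9.554 mol
n/ν → N2: 8.616, O2: 9.554; N2 is limiting.
n(NO) = (2/1) × 8.616 = 17.23 mol
mass = 17.23 × 30.01 = 517.1 g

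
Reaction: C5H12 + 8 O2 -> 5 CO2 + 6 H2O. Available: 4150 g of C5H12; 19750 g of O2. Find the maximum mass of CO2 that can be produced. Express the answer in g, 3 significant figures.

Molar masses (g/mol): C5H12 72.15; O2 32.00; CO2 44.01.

12700 g

n(C5H12) = 4150 / 72.15 = 57.52 mol
n(O2) = 19750 / 32.00 = 617.2 mol
n/ν for C5H12 = 57.52/1 = 57.52
n/ν for O2 = 617.2/8 = 77.15
Smallest n/ν is C5H12 → limiting reagent.
n(CO2) = (5/1) × 57.52 = 287.6 mol
mass = 287.6 × 44.01 = 12660 g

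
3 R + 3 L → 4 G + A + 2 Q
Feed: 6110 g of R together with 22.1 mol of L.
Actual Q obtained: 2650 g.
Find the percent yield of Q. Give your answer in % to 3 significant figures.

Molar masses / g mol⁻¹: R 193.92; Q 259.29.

69.4 %

n(R) = 6110 / 193.92 = 31.51 mol
n(L) = 22.10 mol
n/ν for R = 31.51/3 = 10.50
n/ν for L = 22.10/3 = 7.367
Smallest n/ν is L → limiting reagent.
theoretical n(Q) = (2/3) × 22.10 = 14.73 mol → 3819 g
% yield = 2650 / 3819 × 100 = 69.39 %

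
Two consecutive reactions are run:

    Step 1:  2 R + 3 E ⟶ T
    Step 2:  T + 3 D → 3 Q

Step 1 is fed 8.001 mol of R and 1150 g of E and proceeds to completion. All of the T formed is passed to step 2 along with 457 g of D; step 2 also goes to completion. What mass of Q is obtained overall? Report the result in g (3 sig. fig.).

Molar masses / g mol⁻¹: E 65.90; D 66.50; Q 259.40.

Step 1:
n(R) = 8.001 mol
n(E) = 1150 / 65.90 = 17.45 mol
n/ν → R: 4.001, E: 5.817; R is limiting.
n(T) produced = (1/2) × 8.001 = 4.001 mol
Step 2:
n(T) available = 4.001 mol
n(D) = 457.0 / 66.50 = 6.872 mol
n/ν → T: 4.001, D: 2.291; D is limiting.
n(Q) = (3/3) × 6.872 = 6.872 mol
mass = 6.872 × 259.40 = 1783 g

1780 g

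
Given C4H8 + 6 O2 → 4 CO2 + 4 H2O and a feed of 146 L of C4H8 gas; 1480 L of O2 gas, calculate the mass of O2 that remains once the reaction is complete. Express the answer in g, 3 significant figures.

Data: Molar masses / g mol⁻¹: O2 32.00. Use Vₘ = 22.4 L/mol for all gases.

n(C4H8) = 146.0 / 22.4 = 6.518 mol
n(O2) = 1480 / 22.4 = 66.07 mol
n/ν → C4H8: 6.518, O2: 11.01; C4H8 is limiting.
O2 consumed = (6/1) × 6.518 = 39.11 mol
O2 remaining = 66.07 − 39.11 = 26.96 mol
mass = 26.96 × 32.00 = 862.7 g

863 g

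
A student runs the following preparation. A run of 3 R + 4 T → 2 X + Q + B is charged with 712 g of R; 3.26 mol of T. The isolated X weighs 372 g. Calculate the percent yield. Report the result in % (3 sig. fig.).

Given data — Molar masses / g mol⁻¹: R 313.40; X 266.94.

n(R) = 712.0 / 313.40 = 2.272 mol
n(T) = 3.260 mol
n/ν for R = 2.272/3 = 0.7573
n/ν for T = 3.260/4 = 0.8150
Smallest n/ν is R → limiting reagent.
theoretical n(X) = (2/3) × 2.272 = 1.515 mol → 404.4 g
% yield = 372 / 404.4 × 100 = 91.99 %

92.0 %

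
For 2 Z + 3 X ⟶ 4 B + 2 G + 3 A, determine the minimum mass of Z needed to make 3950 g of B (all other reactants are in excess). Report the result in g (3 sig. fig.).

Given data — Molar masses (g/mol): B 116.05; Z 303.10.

5160 g

n(B) = 3950 / 116.05 = 34.04 mol
n(Z) = (2/4) × 34.04 = 17.02 mol
mass = 17.02 × 303.10 = 5159 g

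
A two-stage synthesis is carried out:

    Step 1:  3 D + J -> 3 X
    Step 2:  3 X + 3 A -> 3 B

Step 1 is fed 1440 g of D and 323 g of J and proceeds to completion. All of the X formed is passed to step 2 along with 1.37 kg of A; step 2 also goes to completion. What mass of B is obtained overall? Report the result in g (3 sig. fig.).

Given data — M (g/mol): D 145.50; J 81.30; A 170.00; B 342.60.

2760 g

Step 1:
n(D) = 1440 / 145.50 = 9.897 mol
n(J) = 323.0 / 81.30 = 3.973 mol
n/ν → D: 3.299, J: 3.973; D is limiting.
n(X) produced = (3/3) × 9.897 = 9.897 mol
Step 2:
n(X) available = 9.897 mol
n(A) = 1.370×1000 / 170.00 = 8.059 mol
n/ν → X: 3.299, A: 2.686; A is limiting.
n(B) = (3/3) × 8.059 = 8.059 mol
mass = 8.059 × 342.60 = 2761 g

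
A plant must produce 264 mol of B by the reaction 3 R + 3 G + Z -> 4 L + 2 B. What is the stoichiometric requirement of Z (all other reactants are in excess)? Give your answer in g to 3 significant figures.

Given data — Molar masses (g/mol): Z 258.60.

34100 g

n(B) = 264.0 mol
n(Z) = (1/2) × 264.0 = 132.0 mol
mass = 132.0 × 258.60 = 34140 g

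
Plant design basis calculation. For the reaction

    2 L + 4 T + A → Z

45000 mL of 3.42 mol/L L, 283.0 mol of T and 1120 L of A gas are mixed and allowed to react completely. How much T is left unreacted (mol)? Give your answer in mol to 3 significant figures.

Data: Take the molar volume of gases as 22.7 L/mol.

85.6 mol

n(L) = 3.42 × 45000/1000 = 153.9 mol
n(T) = 283.0 mol
n(A) = 1120 / 22.7 = 49.34 mol
n/ν for L = 153.9/2 = 76.95
n/ν for T = 283.0/4 = 70.75
n/ν for A = 49.34/1 = 49.34
Smallest n/ν is A → limiting reagent.
T consumed = (4/1) × 49.34 = 197.4 mol
T remaining = 283.0 − 197.4 = 85.60 mol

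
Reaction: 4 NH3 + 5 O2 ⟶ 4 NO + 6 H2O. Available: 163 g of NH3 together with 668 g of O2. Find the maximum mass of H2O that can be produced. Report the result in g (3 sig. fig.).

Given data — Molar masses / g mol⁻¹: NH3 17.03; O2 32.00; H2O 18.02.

259 g

n(NH3) = 163.0 / 17.03 = 9.571 mol
n(O2) = 668.0 / 32.00 = 20.88 mol
n/ν for NH3 = 9.571/4 = 2.393
n/ν for O2 = 20.88/5 = 4.176
Smallest n/ν is NH3 → limiting reagent.
n(H2O) = (6/4) × 9.571 = 14.36 mol
mass = 14.36 × 18.02 = 258.8 g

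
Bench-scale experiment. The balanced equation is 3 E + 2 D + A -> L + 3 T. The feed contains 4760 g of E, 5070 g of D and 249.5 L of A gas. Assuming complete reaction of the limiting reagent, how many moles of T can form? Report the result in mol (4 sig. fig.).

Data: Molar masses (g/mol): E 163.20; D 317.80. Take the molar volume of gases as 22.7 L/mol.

23.93 mol

n(E) = 4760 / 163.20 = 29.17 mol
n(D) = 5070 / 317.80 = 15.95 mol
n(A) = 249.5 / 22.7 = 10.99 mol
n/ν for E = 29.17/3 = 9.723
n/ν for D = 15.95/2 = 7.975
n/ν for A = 10.99/1 = 10.99
Smallest n/ν is D → limiting reagent.
n(T) = (3/2) × 15.95 = 23.93 mol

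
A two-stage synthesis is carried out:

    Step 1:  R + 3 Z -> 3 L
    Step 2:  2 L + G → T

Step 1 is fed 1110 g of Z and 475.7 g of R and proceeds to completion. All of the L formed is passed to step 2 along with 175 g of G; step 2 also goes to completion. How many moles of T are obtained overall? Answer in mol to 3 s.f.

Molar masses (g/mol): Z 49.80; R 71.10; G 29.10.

Step 1:
n(Z) = 1110 / 49.80 = 22.29 mol
n(R) = 475.7 / 71.10 = 6.691 mol
n/ν for Z = 22.29/3 = 7.430
n/ν for R = 6.691/1 = 6.691
Smallest n/ν is R → limiting reagent.
n(L) produced = (3/1) × 6.691 = 20.07 mol
Step 2:
n(L) available = 20.07 mol
n(G) = 175.0 / 29.10 = 6.014 mol
n/ν for L = 20.07/2 = 10.04
n/ν for G = 6.014/1 = 6.014
Smallest n/ν is G → limiting reagent.
n(T) = (1/1) × 6.014 = 6.014 mol

6.01 mol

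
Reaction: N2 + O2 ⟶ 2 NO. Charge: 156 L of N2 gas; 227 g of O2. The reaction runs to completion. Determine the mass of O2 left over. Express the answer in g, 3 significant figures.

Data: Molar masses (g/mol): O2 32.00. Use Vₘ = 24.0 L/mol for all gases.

n(N2) = 156.0 / 24.0 = 6.500 mol
n(O2) = 227.0 / 32.00 = 7.094 mol
n/ν for N2 = 6.500/1 = 6.500
n/ν for O2 = 7.094/1 = 7.094
Smallest n/ν is N2 → limiting reagent.
O2 consumed = (1/1) × 6.500 = 6.500 mol
O2 remaining = 7.094 − 6.500 = 0.5940 mol
mass = 0.5940 × 32.00 = 19.01 g

19.0 g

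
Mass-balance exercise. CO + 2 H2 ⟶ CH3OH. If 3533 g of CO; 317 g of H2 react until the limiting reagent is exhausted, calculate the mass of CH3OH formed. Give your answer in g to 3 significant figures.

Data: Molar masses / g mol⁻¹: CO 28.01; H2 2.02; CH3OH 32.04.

n(CO) = 3533 / 28.01 = 126.1 mol
n(H2) = 317.0 / 2.02 = 156.9 mol
n/ν for CO = 126.1/1 = 126.1
n/ν for H2 = 156.9/2 = 78.45
Smallest n/ν is H2 → limiting reagent.
n(CH3OH) = (1/2) × 156.9 = 78.45 mol
mass = 78.45 × 32.04 = 2514 g

2510 g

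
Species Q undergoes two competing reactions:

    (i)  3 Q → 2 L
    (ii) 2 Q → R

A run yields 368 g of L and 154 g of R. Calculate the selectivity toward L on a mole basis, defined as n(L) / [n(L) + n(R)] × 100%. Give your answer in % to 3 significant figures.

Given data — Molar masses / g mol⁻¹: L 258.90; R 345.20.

n(L) = 368 / 258.90 = 1.421 mol
n(R) = 154 / 345.20 = 0.4461 mol
selectivity = 1.421/(1.421+0.4461) × 100 = 76.11 %

76.1 %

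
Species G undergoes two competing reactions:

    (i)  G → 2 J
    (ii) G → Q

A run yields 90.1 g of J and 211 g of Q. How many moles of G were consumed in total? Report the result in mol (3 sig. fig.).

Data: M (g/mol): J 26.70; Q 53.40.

n(J) = 90.1 / 26.70 = 3.375 mol
n(Q) = 211 / 53.40 = 3.951 mol
n(G) via (i) = (1/2)×3.375 = 1.688 mol
n(G) via (ii) = (1/1)×3.951 = 3.951 mol
total n(G) = 1.688 + 3.951 = 5.639 mol

5.64 mol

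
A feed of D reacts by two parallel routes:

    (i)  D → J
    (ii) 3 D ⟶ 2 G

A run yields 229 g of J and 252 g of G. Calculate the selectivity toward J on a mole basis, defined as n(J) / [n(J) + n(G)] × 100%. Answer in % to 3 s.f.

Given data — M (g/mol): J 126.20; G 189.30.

n(J) = 229 / 126.20 = 1.815 mol
n(G) = 252 / 189.30 = 1.331 mol
selectivity = 1.815/(1.815+1.331) × 100 = 57.69 %

57.7 %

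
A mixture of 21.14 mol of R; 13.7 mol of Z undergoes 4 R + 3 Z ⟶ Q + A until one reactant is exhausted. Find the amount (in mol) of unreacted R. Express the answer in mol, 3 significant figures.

n(R) = 21.14 mol
n(Z) = 13.70 mol
n/ν for R = 21.14/4 = 5.285
n/ν for Z = 13.70/3 = 4.567
Smallest n/ν is Z → limiting reagent.
R consumed = (4/3) × 13.70 = 18.27 mol
R remaining = 21.14 − 18.27 = 2.870 mol

2.87 mol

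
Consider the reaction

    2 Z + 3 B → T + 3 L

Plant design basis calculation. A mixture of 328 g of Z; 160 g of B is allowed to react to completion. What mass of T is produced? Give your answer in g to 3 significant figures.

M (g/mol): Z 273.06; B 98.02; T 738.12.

n(Z) = 328.0 / 273.06 = 1.201 mol
n(B) = 160.0 / 98.02 = 1.632 mol
n/ν for Z = 1.201/2 = 0.6005
n/ν for B = 1.632/3 = 0.5440
Smallest n/ν is B → limiting reagent.
n(T) = (1/3) × 1.632 = 0.5440 mol
mass = 0.5440 × 738.12 = 401.5 g

402 g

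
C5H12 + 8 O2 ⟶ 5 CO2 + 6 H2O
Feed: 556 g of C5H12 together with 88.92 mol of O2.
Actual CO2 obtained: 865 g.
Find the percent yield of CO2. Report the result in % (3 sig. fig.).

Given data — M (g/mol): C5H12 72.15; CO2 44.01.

n(C5H12) = 556.0 / 72.15 = 7.706 mol
n(O2) = 88.92 mol
n/ν for C5H12 = 7.706/1 = 7.706
n/ν for O2 = 88.92/8 = 11.12
Smallest n/ν is C5H12 → limiting reagent.
theoretical n(CO2) = (5/1) × 7.706 = 38.53 mol → 1696 g
% yield = 865 / 1696 × 100 = 51.00 %

51.0 %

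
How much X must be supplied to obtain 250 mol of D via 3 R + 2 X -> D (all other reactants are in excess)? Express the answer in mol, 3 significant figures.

n(D) = 250.0 mol
n(X) = (2/1) × 250.0 = 500.0 mol

500 mol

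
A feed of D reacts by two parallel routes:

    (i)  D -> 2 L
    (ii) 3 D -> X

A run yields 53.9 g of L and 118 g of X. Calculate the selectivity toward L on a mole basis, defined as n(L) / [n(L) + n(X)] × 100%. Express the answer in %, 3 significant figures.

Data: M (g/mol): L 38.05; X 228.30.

n(L) = 53.9 / 38.05 = 1.417 mol
n(X) = 118 / 228.30 = 0.5169 mol
selectivity = 1.417/(1.417+0.5169) × 100 = 73.27 %

73.3 %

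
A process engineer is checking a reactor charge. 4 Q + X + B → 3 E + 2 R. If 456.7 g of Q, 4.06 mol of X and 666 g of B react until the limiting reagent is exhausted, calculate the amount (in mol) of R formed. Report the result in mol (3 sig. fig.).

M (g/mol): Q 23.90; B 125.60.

8.12 mol

n(Q) = 456.7 / 23.90 = 19.11 mol
n(X) = 4.060 mol
n(B) = 666.0 / 125.60 = 5.303 mol
n/ν for Q = 19.11/4 = 4.778
n/ν for X = 4.060/1 = 4.060
n/ν for B = 5.303/1 = 5.303
Smallest n/ν is X → limiting reagent.
n(R) = (2/1) × 4.060 = 8.120 mol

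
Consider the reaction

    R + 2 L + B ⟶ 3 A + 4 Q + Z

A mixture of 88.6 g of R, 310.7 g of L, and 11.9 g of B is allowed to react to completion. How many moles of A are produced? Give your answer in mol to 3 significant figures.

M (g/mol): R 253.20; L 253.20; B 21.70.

n(R) = 88.60 / 253.20 = 0.3499 mol
n(L) = 310.7 / 253.20 = 1.227 mol
n(B) = 11.90 / 21.70 = 0.5484 mol
n/ν for R = 0.3499/1 = 0.3499
n/ν for L = 1.227/2 = 0.6135
n/ν for B = 0.5484/1 = 0.5484
Smallest n/ν is R → limiting reagent.
n(A) = (3/1) × 0.3499 = 1.050 mol

1.05 mol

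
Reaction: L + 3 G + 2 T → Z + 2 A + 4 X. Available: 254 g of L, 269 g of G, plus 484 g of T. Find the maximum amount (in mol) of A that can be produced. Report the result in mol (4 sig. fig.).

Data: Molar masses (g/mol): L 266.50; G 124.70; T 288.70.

1.438 mol

n(L) = 254.0 / 266.50 = 0.9531 mol
n(G) = 269.0 / 124.70 = 2.157 mol
n(T) = 484.0 / 288.70 = 1.676 mol
n/ν for L = 0.9531/1 = 0.9531
n/ν for G = 2.157/3 = 0.7190
n/ν for T = 1.676/2 = 0.8380
Smallest n/ν is G → limiting reagent.
n(A) = (2/3) × 2.157 = 1.438 mol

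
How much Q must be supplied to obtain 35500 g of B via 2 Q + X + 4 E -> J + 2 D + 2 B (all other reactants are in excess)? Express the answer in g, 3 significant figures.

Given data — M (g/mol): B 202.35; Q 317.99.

n(B) = 35500 / 202.35 = 175.4 mol
n(Q) = (2/2) × 175.4 = 175.4 mol
mass = 175.4 × 317.99 = 55780 g

55800 g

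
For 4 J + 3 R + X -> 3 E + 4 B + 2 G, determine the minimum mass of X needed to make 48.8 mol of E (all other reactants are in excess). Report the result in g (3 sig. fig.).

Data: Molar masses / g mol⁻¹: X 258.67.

n(E) = 48.80 mol
n(X) = (1/3) × 48.80 = 16.27 mol
mass = 16.27 × 258.67 = 4209 g

4210 g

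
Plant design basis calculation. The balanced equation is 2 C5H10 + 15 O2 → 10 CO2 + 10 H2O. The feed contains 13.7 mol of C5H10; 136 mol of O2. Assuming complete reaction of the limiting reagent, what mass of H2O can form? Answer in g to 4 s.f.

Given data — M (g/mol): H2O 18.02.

n(C5H10) = 13.70 mol
n(O2) = 136.0 mol
n/ν → C5H10: 6.850, O2: 9.067; C5H10 is limiting.
n(H2O) = (10/2) × 13.70 = 68.50 mol
mass = 68.50 × 18.02 = 1234 g

1234 g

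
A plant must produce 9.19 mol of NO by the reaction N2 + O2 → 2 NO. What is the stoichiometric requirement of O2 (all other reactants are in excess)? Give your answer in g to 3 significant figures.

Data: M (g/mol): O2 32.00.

n(NO) = 9.190 mol
n(O2) = (1/2) × 9.190 = 4.595 mol
mass = 4.595 × 32.00 = 147.0 g

147 g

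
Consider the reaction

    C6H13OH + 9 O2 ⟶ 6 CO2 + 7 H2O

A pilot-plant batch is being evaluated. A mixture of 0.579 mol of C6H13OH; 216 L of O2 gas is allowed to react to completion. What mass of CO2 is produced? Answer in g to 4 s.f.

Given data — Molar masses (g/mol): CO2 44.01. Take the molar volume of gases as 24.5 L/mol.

152.9 g

n(C6H13OH) = 0.5790 mol
n(O2) = 216.0 / 24.5 = 8.816 mol
n/ν → C6H13OH: 0.5790, O2: 0.9796; C6H13OH is limiting.
n(CO2) = (6/1) × 0.5790 = 3.474 mol
mass = 3.474 × 44.01 = 152.9 g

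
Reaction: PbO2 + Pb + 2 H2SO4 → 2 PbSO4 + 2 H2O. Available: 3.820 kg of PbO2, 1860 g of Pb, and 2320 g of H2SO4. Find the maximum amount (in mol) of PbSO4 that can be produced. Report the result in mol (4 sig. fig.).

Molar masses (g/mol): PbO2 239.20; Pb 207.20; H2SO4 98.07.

17.95 mol

n(PbO2) = 3.820×1000 / 239.20 = 15.97 mol
n(Pb) = 1860 / 207.20 = 8.977 mol
n(H2SO4) = 2320 / 98.07 = 23.66 mol
n/ν → PbO2: 15.97, Pb: 8.977, H2SO4: 11.83; Pb is limiting.
n(PbSO4) = (2/1) × 8.977 = 17.95 mol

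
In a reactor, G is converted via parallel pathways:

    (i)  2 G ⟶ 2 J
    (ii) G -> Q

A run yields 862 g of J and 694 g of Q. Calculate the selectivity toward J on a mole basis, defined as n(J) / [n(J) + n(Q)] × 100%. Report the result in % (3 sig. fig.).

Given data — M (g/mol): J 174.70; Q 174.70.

55.4 %

n(J) = 862 / 174.70 = 4.934 mol
n(Q) = 694 / 174.70 = 3.973 mol
selectivity = 4.934/(4.934+3.973) × 100 = 55.39 %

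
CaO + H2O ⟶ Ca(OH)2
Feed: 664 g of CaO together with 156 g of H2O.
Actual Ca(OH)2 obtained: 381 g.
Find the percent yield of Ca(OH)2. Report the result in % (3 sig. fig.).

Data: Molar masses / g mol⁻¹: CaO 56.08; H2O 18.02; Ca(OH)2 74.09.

n(CaO) = 664.0 / 56.08 = 11.84 mol
n(H2O) = 156.0 / 18.02 = 8.657 mol
n/ν for CaO = 11.84/1 = 11.84
n/ν for H2O = 8.657/1 = 8.657
Smallest n/ν is H2O → limiting reagent.
theoretical n(Ca(OH)2) = (1/1) × 8.657 = 8.657 mol → 641.4 g
% yield = 381 / 641.4 × 100 = 59.40 %

59.4 %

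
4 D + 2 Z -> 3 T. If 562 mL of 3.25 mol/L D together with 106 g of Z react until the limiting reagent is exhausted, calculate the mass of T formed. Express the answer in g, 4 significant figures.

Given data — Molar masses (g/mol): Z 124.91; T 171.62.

218.5 g

n(D) = 3.25 × 562.0/1000 = 1.827 mol
n(Z) = 106.0 / 124.91 = 0.8486 mol
n/ν → D: 0.4568, Z: 0.4243; Z is limiting.
n(T) = (3/2) × 0.8486 = 1.273 mol
mass = 1.273 × 171.62 = 218.5 g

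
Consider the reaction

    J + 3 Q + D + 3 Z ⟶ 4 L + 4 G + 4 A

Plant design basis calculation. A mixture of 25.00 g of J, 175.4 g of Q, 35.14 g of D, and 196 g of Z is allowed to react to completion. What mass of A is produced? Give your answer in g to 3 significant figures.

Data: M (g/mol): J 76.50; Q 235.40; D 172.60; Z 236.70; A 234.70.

n(J) = 25.00 / 76.50 = 0.3268 mol
n(Q) = 175.4 / 235.40 = 0.7451 mol
n(D) = 35.14 / 172.60 = 0.2036 mol
n(Z) = 196.0 / 236.70 = 0.8281 mol
n/ν for J = 0.3268/1 = 0.3268
n/ν for Q = 0.7451/3 = 0.2484
n/ν for D = 0.2036/1 = 0.2036
n/ν for Z = 0.8281/3 = 0.2760
Smallest n/ν is D → limiting reagent.
n(A) = (4/1) × 0.2036 = 0.8144 mol
mass = 0.8144 × 234.70 = 191.1 g

191 g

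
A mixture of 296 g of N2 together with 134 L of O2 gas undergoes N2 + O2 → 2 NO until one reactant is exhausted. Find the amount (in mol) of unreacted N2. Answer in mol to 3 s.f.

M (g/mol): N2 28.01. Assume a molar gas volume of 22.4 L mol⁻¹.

n(N2) = 296.0 / 28.01 = 10.57 mol
n(O2) = 134.0 / 22.4 = 5.982 mol
n/ν → N2: 10.57, O2: 5.982; O2 is limiting.
N2 consumed = (1/1) × 5.982 = 5.982 mol
N2 remaining = 10.57 − 5.982 = 4.588 mol

4.59 mol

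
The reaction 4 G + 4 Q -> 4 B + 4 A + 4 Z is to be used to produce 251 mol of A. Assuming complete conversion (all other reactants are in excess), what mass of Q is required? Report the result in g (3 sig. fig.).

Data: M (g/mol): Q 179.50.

n(A) = 251.0 mol
n(Q) = (4/4) × 251.0 = 251.0 mol
mass = 251.0 × 179.50 = 45050 g

45100 g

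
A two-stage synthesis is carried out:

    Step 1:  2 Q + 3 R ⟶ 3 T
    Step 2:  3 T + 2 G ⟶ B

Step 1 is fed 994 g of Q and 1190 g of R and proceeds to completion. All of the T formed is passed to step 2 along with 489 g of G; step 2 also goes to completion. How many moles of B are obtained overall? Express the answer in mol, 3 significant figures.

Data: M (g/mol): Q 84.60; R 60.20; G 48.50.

5.04 mol

Step 1:
n(Q) = 994.0 / 84.60 = 11.75 mol
n(R) = 1190 / 60.20 = 19.77 mol
n/ν → Q: 5.875, R: 6.590; Q is limiting.
n(T) produced = (3/2) × 11.75 = 17.63 mol
Step 2:
n(T) available = 17.63 mol
n(G) = 489.0 / 48.50 = 10.08 mol
n/ν → T: 5.877, G: 5.040; G is limiting.
n(B) = (1/2) × 10.08 = 5.040 mol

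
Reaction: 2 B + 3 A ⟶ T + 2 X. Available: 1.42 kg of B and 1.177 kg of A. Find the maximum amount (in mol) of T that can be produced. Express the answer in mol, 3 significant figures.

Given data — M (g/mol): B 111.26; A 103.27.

3.80 mol

n(B) = 1.420×1000 / 111.26 = 12.76 mol
n(A) = 1.177×1000 / 103.27 = 11.40 mol
n/ν for B = 12.76/2 = 6.380
n/ν for A = 11.40/3 = 3.800
Smallest n/ν is A → limiting reagent.
n(T) = (1/3) × 11.40 = 3.800 mol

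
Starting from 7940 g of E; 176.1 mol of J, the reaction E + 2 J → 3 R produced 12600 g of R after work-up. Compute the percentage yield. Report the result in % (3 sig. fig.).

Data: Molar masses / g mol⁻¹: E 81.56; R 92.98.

51.3 %

n(E) = 7940 / 81.56 = 97.35 mol
n(J) = 176.1 mol
n/ν → E: 97.35, J: 88.05; J is limiting.
theoretical n(R) = (3/2) × 176.1 = 264.2 mol → 24570 g
% yield = 12600 / 24570 × 100 = 51.28 %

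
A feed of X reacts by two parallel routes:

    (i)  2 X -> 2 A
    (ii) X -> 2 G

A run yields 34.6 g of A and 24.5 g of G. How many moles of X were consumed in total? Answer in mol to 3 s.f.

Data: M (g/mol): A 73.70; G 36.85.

n(A) = 34.6 / 73.70 = 0.4695 mol
n(G) = 24.5 / 36.85 = 0.6649 mol
n(X) via (i) = (2/2)×0.4695 = 0.4695 mol
n(X) via (ii) = (1/2)×0.6649 = 0.3325 mol
total n(X) = 0.4695 + 0.3325 = 0.8020 mol

0.802 mol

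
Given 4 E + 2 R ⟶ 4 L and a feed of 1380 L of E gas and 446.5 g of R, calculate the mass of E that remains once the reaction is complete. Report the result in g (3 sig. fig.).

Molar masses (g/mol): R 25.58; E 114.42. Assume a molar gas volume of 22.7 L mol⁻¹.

n(E) = 1380 / 22.7 = 60.79 mol
n(R) = 446.5 / 25.58 = 17.46 mol
n/ν for E = 60.79/4 = 15.20
n/ν for R = 17.46/2 = 8.730
Smallest n/ν is R → limiting reagent.
E consumed = (4/2) × 17.46 = 34.92 mol
E remaining = 60.79 − 34.92 = 25.87 mol
mass = 25.87 × 114.42 = 2960 g

2960 g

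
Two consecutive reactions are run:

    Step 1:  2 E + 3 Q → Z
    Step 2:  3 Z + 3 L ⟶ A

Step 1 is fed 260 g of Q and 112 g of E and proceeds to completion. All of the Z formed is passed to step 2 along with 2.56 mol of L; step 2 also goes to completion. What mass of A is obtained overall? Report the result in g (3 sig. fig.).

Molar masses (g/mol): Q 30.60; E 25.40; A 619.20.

Step 1:
n(Q) = 260.0 / 30.60 = 8.497 mol
n(E) = 112.0 / 25.40 = 4.409 mol
n/ν for Q = 8.497/3 = 2.832
n/ν for E = 4.409/2 = 2.205
Smallest n/ν is E → limiting reagent.
n(Z) produced = (1/2) × 4.409 = 2.205 mol
Step 2:
n(Z) available = 2.205 mol
n(L) = 2.560 mol
n/ν for Z = 2.205/3 = 0.7350
n/ν for L = 2.560/3 = 0.8533
Smallest n/ν is Z → limiting reagent.
n(A) = (1/3) × 2.205 = 0.7350 mol
mass = 0.7350 × 619.20 = 455.1 g

455 g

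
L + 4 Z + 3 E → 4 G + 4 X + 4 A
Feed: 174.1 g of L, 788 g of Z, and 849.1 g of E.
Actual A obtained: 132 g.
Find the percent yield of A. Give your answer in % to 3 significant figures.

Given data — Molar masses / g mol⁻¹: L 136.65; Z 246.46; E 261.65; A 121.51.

n(L) = 174.1 / 136.65 = 1.274 mol
n(Z) = 788.0 / 246.46 = 3.197 mol
n(E) = 849.1 / 261.65 = 3.245 mol
n/ν → L: 1.274, Z: 0.7993, E: 1.082; Z is limiting.
theoretical n(A) = (4/4) × 3.197 = 3.197 mol → 388.5 g
% yield = 132 / 388.5 × 100 = 33.98 %

34.0 %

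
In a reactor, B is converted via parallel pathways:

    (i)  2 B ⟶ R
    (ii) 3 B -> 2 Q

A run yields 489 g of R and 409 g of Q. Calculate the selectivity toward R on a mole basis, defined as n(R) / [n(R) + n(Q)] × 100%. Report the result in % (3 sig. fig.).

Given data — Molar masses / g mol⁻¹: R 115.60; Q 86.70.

47.3 %

n(R) = 489 / 115.60 = 4.230 mol
n(Q) = 409 / 86.70 = 4.717 mol
selectivity = 4.230/(4.230+4.717) × 100 = 47.28 %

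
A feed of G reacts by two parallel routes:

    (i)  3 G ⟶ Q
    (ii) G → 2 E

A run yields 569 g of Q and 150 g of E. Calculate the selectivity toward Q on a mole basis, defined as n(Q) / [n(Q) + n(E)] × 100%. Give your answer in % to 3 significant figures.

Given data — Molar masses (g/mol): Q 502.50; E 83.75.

38.7 %

n(Q) = 569 / 502.50 = 1.132 mol
n(E) = 150 / 83.75 = 1.791 mol
selectivity = 1.132/(1.132+1.791) × 100 = 38.73 %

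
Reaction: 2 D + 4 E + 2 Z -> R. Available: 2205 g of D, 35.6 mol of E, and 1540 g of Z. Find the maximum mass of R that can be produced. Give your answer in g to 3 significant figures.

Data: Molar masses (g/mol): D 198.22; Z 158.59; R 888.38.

n(D) = 2205 / 198.22 = 11.12 mol
n(E) = 35.60 mol
n(Z) = 1540 / 158.59 = 9.711 mol
n/ν for D = 11.12/2 = 5.560
n/ν for E = 35.60/4 = 8.900
n/ν for Z = 9.711/2 = 4.856
Smallest n/ν is Z → limiting reagent.
n(R) = (1/2) × 9.711 = 4.856 mol
mass = 4.856 × 888.38 = 4314 g

4310 g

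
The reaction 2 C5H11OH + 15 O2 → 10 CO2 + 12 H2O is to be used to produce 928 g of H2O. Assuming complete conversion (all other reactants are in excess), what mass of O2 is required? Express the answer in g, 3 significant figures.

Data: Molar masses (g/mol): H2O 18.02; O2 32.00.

2060 g

n(H2O) = 928 / 18.02 = 51.50 mol
n(O2) = (15/12) × 51.50 = 64.38 mol
mass = 64.38 × 32.00 = 2060 g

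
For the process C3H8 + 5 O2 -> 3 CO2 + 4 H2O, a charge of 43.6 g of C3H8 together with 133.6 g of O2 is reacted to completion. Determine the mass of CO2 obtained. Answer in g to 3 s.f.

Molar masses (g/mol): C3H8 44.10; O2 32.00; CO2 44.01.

n(C3H8) = 43.60 / 44.10 = 0.9887 mol
n(O2) = 133.6 / 32.00 = 4.175 mol
n/ν → C3H8: 0.9887, O2: 0.8350; O2 is limiting.
n(CO2) = (3/5) × 4.175 = 2.505 mol
mass = 2.505 × 44.01 = 110.2 g

110 g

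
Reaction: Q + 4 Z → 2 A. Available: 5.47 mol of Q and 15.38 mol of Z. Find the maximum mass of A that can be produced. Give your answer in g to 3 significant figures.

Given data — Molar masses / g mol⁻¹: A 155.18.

n(Q) = 5.470 mol
n(Z) = 15.38 mol
n/ν for Q = 5.470/1 = 5.470
n/ν for Z = 15.38/4 = 3.845
Smallest n/ν is Z → limiting reagent.
n(A) = (2/4) × 15.38 = 7.690 mol
mass = 7.690 × 155.18 = 1193 g

1190 g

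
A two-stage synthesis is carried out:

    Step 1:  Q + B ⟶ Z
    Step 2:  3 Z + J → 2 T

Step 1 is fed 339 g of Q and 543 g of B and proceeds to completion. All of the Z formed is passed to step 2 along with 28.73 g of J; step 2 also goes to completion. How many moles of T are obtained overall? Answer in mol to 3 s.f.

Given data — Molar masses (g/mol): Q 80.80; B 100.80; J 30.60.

Step 1:
n(Q) = 339.0 / 80.80 = 4.196 mol
n(B) = 543.0 / 100.80 = 5.387 mol
n/ν → Q: 4.196, B: 5.387; Q is limiting.
n(Z) produced = (1/1) × 4.196 = 4.196 mol
Step 2:
n(Z) available = 4.196 mol
n(J) = 28.73 / 30.60 = 0.9389 mol
n/ν → Z: 1.399, J: 0.9389; J is limiting.
n(T) = (2/1) × 0.9389 = 1.878 mol

1.88 mol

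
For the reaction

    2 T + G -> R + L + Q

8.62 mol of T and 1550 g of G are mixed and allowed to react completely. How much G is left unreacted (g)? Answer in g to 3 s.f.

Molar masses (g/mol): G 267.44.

n(T) = 8.620 mol
n(G) = 1550 / 267.44 = 5.796 mol
n/ν → T: 4.310, G: 5.796; T is limiting.
G consumed = (1/2) × 8.620 = 4.310 mol
G remaining = 5.796 − 4.310 = 1.486 mol
mass = 1.486 × 267.44 = 397.4 g

397 g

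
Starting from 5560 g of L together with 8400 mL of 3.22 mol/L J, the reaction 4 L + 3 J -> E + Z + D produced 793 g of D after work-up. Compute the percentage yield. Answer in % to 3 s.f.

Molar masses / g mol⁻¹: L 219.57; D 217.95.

57.5 %

n(L) = 5560 / 219.57 = 25.32 mol
n(J) = 3.22 × 8400/1000 = 27.05 mol
n/ν for L = 25.32/4 = 6.330
n/ν for J = 27.05/3 = 9.017
Smallest n/ν is L → limiting reagent.
theoretical n(D) = (1/4) × 25.32 = 6.330 mol → 1380 g
% yield = 793 / 1380 × 100 = 57.46 %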